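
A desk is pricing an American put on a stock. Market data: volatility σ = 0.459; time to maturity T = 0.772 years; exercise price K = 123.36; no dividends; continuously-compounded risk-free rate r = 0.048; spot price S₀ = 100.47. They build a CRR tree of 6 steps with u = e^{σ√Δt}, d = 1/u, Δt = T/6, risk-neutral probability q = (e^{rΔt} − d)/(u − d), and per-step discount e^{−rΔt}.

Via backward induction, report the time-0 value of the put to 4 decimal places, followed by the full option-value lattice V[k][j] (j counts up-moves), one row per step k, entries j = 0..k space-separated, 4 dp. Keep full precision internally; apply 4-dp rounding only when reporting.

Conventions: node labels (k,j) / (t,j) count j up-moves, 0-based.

params: Δt=0.12867 u=1.17897 d=0.84820 q=0.47766 e^(-rΔt)=0.99384
t_6 payoffs: 85.9478 71.3579 51.0783 22.8900 0.0000 0.0000 0.0000
k=5: node(5,0) S=44.1079 payoff=79.2521 vs cont=78.4925 → 79.2521 [stop]  node(5,1) S=61.3090 payoff=62.0510 vs cont=61.2914 → 62.0510 [stop]  node(5,2) S=85.2182 payoff=38.1418 vs cont=37.3823 → 38.1418 [stop]  node(5,3) S=118.4514 payoff=4.9086 vs cont=11.8827 → 11.8827 [wait]  node(5,4) S=164.6449 payoff=0.0000 vs cont=0.0000 → 0.0000 [wait]  node(5,5) S=228.8528 payoff=0.0000 vs cont=0.0000 → 0.0000 [wait]
k=4: node(4,0) S=52.0021 payoff=71.3579 vs cont=70.5984 → 71.3579 [stop]  node(4,1) S=72.2817 payoff=51.0783 vs cont=50.3188 → 51.0783 [stop]  node(4,2) S=100.4700 payoff=22.8900 vs cont=25.4413 → 25.4413 [wait]  node(4,3) S=139.6511 payoff=0.0000 vs cont=6.1686 → 6.1686 [wait]  node(4,4) S=194.1119 payoff=0.0000 vs cont=0.0000 → 0.0000 [wait]
k=3: node(3,0) S=61.3090 payoff=62.0510 vs cont=61.2914 → 62.0510 [stop]  node(3,1) S=85.2182 payoff=38.1418 vs cont=38.5934 → 38.5934 [wait]  node(3,2) S=118.4514 payoff=4.9086 vs cont=16.1355 → 16.1355 [wait]  node(3,3) S=164.6449 payoff=0.0000 vs cont=3.2023 → 3.2023 [wait]
k=2: node(2,0) S=72.2817 payoff=51.0783 vs cont=50.5331 → 51.0783 [stop]  node(2,1) S=100.4700 payoff=22.8900 vs cont=27.6946 → 27.6946 [wait]  node(2,2) S=139.6511 payoff=0.0000 vs cont=9.8965 → 9.8965 [wait]
k=1: node(1,0) S=85.2182 payoff=38.1418 vs cont=39.6631 → 39.6631 [wait]  node(1,1) S=118.4514 payoff=4.9086 vs cont=19.0750 → 19.0750 [wait]
k=0: node(0,0) S=100.4700 payoff=22.8900 vs cont=29.6453 → 29.6453 [wait]

price = 29.6453
tree:
29.6453
39.6631 19.0750
51.0783 27.6946 9.8965
62.0510 38.5934 16.1355 3.2023
71.3579 51.0783 25.4413 6.1686 0.0000
79.2521 62.0510 38.1418 11.8827 0.0000 0.0000
85.9478 71.3579 51.0783 22.8900 0.0000 0.0000 0.0000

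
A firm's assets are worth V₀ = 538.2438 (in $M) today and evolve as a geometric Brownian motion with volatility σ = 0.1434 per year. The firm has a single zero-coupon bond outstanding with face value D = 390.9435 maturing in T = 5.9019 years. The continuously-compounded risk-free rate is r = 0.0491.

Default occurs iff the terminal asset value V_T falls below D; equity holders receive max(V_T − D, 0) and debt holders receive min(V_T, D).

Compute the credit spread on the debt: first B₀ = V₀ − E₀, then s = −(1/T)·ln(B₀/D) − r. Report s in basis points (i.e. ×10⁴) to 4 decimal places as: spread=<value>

Apply the equity-as-call identities (strike 390.9435, horizon 5.9019 years):
d₁ = [ln(V₀/D) + (r + σ²/2)T] / (σ√T)
   = [ln(538.2438/390.9435) + (0.0491 + 0.5·0.1434²)·5.9019] / (0.1434·√5.9019)
   = [0.319749 + 0.350465] / 0.348373 = 1.923837
d₂ = d₁ − σ√T = 1.923837 − 0.348373 = 1.575464
N(d₁) = 0.972813,  N(d₂) = 0.942425,  e^(−rT) = 0.748426
E₀ = V₀·N(d₁) − D·e^(−rT)·N(d₂)
   = 538.2438·0.972813 − 390.9435·0.748426·0.942425 = 247.864033
B₀ = V₀ − E₀ = 538.2438 − 247.864033 = 290.379767
spread = −(1/T)·ln(B₀/D) − r = −(1/5.9019)·ln(290.379767/390.9435) − 0.0491 = 0.00128605
in basis points: 0.00128605 × 10⁴ = 12.8605 bp

spread=12.8605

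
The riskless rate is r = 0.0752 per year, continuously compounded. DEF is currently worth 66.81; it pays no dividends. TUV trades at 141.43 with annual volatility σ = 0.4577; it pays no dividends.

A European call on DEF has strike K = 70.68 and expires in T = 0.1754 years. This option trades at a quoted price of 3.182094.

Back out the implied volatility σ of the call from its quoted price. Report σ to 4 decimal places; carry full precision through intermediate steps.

sigma = 0.3951

At σ = 0.3951 the Black–Scholes value reproduces the quote:
σ√T = 0.3951·√0.1754 = 0.165471
d₁ = (ln(S/K) + (r+σ²/2)T) / (σ√T) = (ln(66.81/70.68) + (0.0752+0.3951²/2)·0.1754) / 0.165471 = (-0.056310 + 0.026880) / 0.165471 = -0.177853
d₂ = d₁ − σ√T = -0.177853 − 0.165471 = -0.343324
e^{−rT} = 0.986897
N(d₁) = 0.429419,  N(d₂) = 0.365677
V = S·N(d₁) − K·e^{−rT}·N(d₂) = 28.689503 − 25.507409 = 3.182094 (the quoted price), and the Black–Scholes price is strictly increasing in σ, so σ is unique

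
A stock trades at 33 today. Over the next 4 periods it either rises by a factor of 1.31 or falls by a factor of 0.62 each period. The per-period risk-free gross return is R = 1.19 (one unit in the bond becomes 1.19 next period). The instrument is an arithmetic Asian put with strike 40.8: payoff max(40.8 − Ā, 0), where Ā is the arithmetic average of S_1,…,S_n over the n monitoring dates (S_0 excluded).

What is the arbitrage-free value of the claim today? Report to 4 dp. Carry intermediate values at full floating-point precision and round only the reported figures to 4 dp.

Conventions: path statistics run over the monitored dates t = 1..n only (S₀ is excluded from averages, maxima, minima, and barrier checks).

price = 1.6254

Set p* = 0.8261 (from d < R < u); the path-dependent value is the discounted p*-expectation over all price paths.
Enumerate all 2^4 = 16 price paths (U = up ×1.31, D = down ×0.62); each path with k up-moves has probability p*^k·(1−p*)^(4−k).
DDDD: Ā=11.4716, payoff=29.3284, prob=0.000915
UDDD: Ā=24.2383, payoff=16.5617, prob=0.004345
DUDD: Ā=18.5458, payoff=22.2542, prob=0.004345
UUDD: Ā=39.1854, payoff=1.6146, prob=0.020640
DDUD: Ā=15.0164, payoff=25.7836, prob=0.004345
UDUD: Ā=31.7283, payoff=9.0717, prob=0.020640
DUUD: Ā=26.0358, payoff=14.7642, prob=0.020640
UUUD: Ā=55.0111, payoff=0.0000, prob=0.098041
DDDU: Ā=12.8282, payoff=27.9718, prob=0.004345
UDDU: Ā=27.1048, payoff=13.6952, prob=0.020640
DUDU: Ā=21.4123, payoff=19.3877, prob=0.020640
UUDU: Ā=45.2422, payoff=0.0000, prob=0.098041
DDUU: Ā=17.8830, payoff=22.9170, prob=0.020640
UDUU: Ā=37.7850, payoff=3.0150, prob=0.098041
DUUU: Ā=32.0925, payoff=8.7075, prob=0.098041
UUUU: Ā=67.8083, payoff=0.0000, prob=0.465697
Price = Σ prob·payoff / R^4 = 3.259535 / 2.005339 = 1.6254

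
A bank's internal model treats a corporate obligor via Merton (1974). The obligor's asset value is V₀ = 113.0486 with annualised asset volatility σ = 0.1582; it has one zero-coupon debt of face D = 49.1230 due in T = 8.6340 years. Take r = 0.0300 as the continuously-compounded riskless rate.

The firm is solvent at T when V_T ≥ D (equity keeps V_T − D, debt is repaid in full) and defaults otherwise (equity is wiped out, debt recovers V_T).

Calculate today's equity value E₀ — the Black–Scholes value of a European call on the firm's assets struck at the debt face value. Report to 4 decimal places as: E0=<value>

E0=75.2291

Equity is a call on the firm's assets struck at D = 49.1230:
d₁ = [ln(V₀/D) + (r + σ²/2)T] / (σ√T)
   = [ln(113.0486/49.1230) + (0.0300 + 0.5·0.1582²)·8.6340] / (0.1582·√8.6340)
   = [0.833490 + 0.367063] / 0.464850 = 2.582670
d₂ = d₁ − σ√T = 2.582670 − 0.464850 = 2.117820
N(d₁) = 0.995098,  N(d₂) = 0.982905,  e^(−rT) = 0.771808
E₀ = V₀·N(d₁) − D·e^(−rT)·N(d₂)
   = 113.0486·0.995098 − 49.1230·0.771808·0.982905 = 75.229074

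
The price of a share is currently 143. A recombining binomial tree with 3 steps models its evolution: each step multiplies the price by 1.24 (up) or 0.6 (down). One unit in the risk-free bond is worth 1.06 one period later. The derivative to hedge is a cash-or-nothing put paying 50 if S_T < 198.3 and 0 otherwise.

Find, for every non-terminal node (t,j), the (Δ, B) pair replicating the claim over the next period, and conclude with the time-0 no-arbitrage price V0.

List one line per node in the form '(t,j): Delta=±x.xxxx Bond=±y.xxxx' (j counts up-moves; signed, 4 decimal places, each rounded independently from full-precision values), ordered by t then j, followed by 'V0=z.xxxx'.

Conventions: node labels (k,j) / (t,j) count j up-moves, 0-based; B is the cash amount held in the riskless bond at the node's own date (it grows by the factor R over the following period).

(0,0): Delta=-0.2512 Bond=62.3129
(1,0): Delta=0.0000 Bond=44.4998
(1,1): Delta=-0.2987 Bond=74.4851
(2,0): Delta=0.0000 Bond=47.1698
(2,1): Delta=0.0000 Bond=47.1698
(2,2): Delta=-0.3553 Bond=91.3915
V0=26.3931

No-arbitrage ⇒ martingale measure with p* = (R−d)/(u−d) = 0.7188.
At maturity the claim pays: V(3,0)=50.0000, V(3,1)=50.0000, V(3,2)=50.0000, V(3,3)=0.0000
  t=2,j=0: stock 51.4800 → up 63.8352 (V=50.0000), down 30.8880 (V=50.0000). Price 47.1698; hedge Δ=0.0000, bond B=47.1698.
  t=2,j=1: stock 106.3920 → up 131.9261 (V=50.0000), down 63.8352 (V=50.0000). Price 47.1698; hedge Δ=0.0000, bond B=47.1698.
  t=2,j=2: stock 219.8768 → up 272.6472 (V=0.0000), down 131.9261 (V=50.0000). Price 13.2665; hedge Δ=-0.3553, bond B=91.3915.
  t=1,j=0: stock 85.8000 → up 106.3920 (V=47.1698), down 51.4800 (V=47.1698). Price 44.4998; hedge Δ=0.0000, bond B=44.4998.
  t=1,j=1: stock 177.3200 → up 219.8768 (V=13.2665), down 106.3920 (V=47.1698). Price 21.5111; hedge Δ=-0.2987, bond B=74.4851.
  t=0,j=0: stock 143.0000 → up 177.3200 (V=21.5111), down 85.8000 (V=44.4998). Price 26.3931; hedge Δ=-0.2512, bond B=62.3129.
Verification: the root portfolio costs Δ(0,0)·S0 + B(0,0) = 26.3931, matching V0.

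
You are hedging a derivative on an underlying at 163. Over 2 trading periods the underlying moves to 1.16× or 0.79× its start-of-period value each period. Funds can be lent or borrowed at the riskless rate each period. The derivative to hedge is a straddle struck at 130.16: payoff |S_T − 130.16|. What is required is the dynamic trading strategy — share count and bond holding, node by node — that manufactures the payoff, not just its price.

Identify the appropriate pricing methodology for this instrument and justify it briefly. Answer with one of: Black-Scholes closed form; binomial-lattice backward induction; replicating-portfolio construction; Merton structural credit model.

framework: replicating-portfolio construction

Key observation: the deliverable is the dynamic trading strategy on the 2-step tree (spot 163, moves 1.16 and 0.79), so the valuation must go through the node-by-node replicating-portfolio solve.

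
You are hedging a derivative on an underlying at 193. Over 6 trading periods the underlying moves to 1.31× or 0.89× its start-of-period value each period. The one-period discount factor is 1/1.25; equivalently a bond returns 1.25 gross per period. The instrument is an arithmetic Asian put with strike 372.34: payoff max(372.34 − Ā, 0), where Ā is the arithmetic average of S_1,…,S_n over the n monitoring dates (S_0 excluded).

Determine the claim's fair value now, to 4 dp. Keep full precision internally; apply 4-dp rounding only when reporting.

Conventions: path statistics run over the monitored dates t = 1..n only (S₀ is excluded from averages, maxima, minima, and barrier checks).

price = 3.2779

Risk-neutral up-probability p* = (R−d)/(u−d) = (1.25−0.89)/(1.31−0.89) = 0.8571; the claim prices as the p*-weighted sum of path payoffs discounted by R^6.
Enumerate all 2^6 = 64 price paths (U = up ×1.31, D = down ×0.89); each path with k up-moves has probability p*^k·(1−p*)^(6−k).
DDDDDD: Ā=130.9144, payoff=241.4256, prob=0.000008
UDDDDD: Ā=192.6943, payoff=179.6457, prob=0.000051
DUDDDD: Ā=179.1843, payoff=193.1557, prob=0.000051
UUDDDD: Ā=263.7431, payoff=108.5969, prob=0.000306
DDUDDD: Ā=167.1604, payoff=205.1796, prob=0.000051
UDUDDD: Ā=246.0450, payoff=126.2950, prob=0.000306
DUUDDD: Ā=232.5350, payoff=139.8050, prob=0.000306
UUUDDD: Ā=342.2707, payoff=30.0693, prob=0.001836
DDDUDD: Ā=156.4591, payoff=215.8809, prob=0.000051
UDDUDD: Ā=230.2937, payoff=142.0463, prob=0.000306
DUDUDD: Ā=216.7837, payoff=155.5563, prob=0.000306
UUDUDD: Ā=319.0862, payoff=53.2538, prob=0.001836
DDUUDD: Ā=204.7598, payoff=167.5802, prob=0.000306
UDUUDD: Ā=301.3881, payoff=70.9519, prob=0.001836
DUUUDD: Ā=287.8781, payoff=84.4619, prob=0.001836
UUUUDD: Ā=423.7306, payoff=0.0000, prob=0.011016
DDDDUD: Ā=146.9350, payoff=225.4050, prob=0.000051
UDDDUD: Ā=216.2751, payoff=156.0649, prob=0.000306
DUDDUD: Ā=202.7651, payoff=169.5749, prob=0.000306
UUDDUD: Ā=298.4520, payoff=73.8880, prob=0.001836
DDUDUD: Ā=190.7412, payoff=181.5988, prob=0.000306
UDUDUD: Ā=280.7539, payoff=91.5861, prob=0.001836
DUUDUD: Ā=267.2439, payoff=105.0961, prob=0.001836
UUUDUD: Ā=393.3589, payoff=0.0000, prob=0.011016
DDDUUD: Ā=180.0399, payoff=192.3001, prob=0.000306
UDDUUD: Ā=265.0025, payoff=107.3375, prob=0.001836
DUDUUD: Ā=251.4925, payoff=120.8475, prob=0.001836
UUDUUD: Ā=370.1744, payoff=2.1656, prob=0.011016
DDUUUD: Ā=239.4686, payoff=132.8714, prob=0.001836
UDUUUD: Ā=352.4763, payoff=19.8637, prob=0.011016
DUUUUD: Ā=338.9663, payoff=33.3737, prob=0.011016
UUUUUD: Ā=498.9280, payoff=0.0000, prob=0.066095
DDDDDU: Ā=138.4585, payoff=233.8815, prob=0.000051
UDDDDU: Ā=203.7985, payoff=168.5415, prob=0.000306
DUDDDU: Ā=190.2885, payoff=182.0515, prob=0.000306
UUDDDU: Ā=280.0875, payoff=92.2525, prob=0.001836
DDUDDU: Ā=178.2646, payoff=194.0754, prob=0.000306
UDUDDU: Ā=262.3894, payoff=109.9506, prob=0.001836
DUUDDU: Ā=248.8794, payoff=123.4606, prob=0.001836
UUUDDU: Ā=366.3281, payoff=6.0119, prob=0.011016
DDDUDU: Ā=167.5633, payoff=204.7767, prob=0.000306
UDDUDU: Ā=246.6381, payoff=125.7019, prob=0.001836
DUDUDU: Ā=233.1281, payoff=139.2119, prob=0.001836
UUDUDU: Ā=343.1436, payoff=29.1964, prob=0.011016
DDUUDU: Ā=221.1042, payoff=151.2358, prob=0.001836
UDUUDU: Ā=325.4455, payoff=46.8945, prob=0.011016
DUUUDU: Ā=311.9355, payoff=60.4045, prob=0.011016
UUUUDU: Ā=459.1410, payoff=0.0000, prob=0.066095
DDDDUU: Ā=158.0392, payoff=214.3008, prob=0.000306
UDDDUU: Ā=232.6194, payoff=139.7206, prob=0.001836
DUDDUU: Ā=219.1094, payoff=153.2306, prob=0.001836
UUDDUU: Ā=322.5094, payoff=49.8306, prob=0.011016
DDUDUU: Ā=207.0855, payoff=165.2545, prob=0.001836
UDUDUU: Ā=304.8113, payoff=67.5287, prob=0.011016
DUUDUU: Ā=291.3013, payoff=81.0387, prob=0.011016
UUUDUU: Ā=428.7693, payoff=0.0000, prob=0.066095
DDDUUU: Ā=196.3843, payoff=175.9557, prob=0.001836
UDDUUU: Ā=289.0600, payoff=83.2800, prob=0.011016
DUDUUU: Ā=275.5500, payoff=96.7900, prob=0.011016
UUDUUU: Ā=405.5848, payoff=0.0000, prob=0.066095
DDUUUU: Ā=263.5261, payoff=108.8139, prob=0.011016
UDUUUU: Ā=387.8867, payoff=0.0000, prob=0.066095
DUUUUU: Ā=374.3767, payoff=0.0000, prob=0.066095
UUUUUU: Ā=551.0488, payoff=0.0000, prob=0.396569
Price = Σ prob·payoff / R^6 = 12.504079 / 3.814697 = 3.2779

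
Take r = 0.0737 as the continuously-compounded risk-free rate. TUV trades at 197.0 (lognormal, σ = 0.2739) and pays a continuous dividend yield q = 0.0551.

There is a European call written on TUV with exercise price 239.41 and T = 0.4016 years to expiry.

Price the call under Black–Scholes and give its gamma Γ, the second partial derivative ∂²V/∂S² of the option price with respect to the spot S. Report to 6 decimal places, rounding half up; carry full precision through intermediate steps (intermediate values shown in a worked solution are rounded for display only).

price = 2.614237
Γ = 0.006967

σ√T = 0.2739·√0.4016 = 0.173576
d₁ = (ln(S/K) + (r−q+σ²/2)T) / (σ√T) = (ln(197.0/239.41) + (0.0737−0.0551+0.2739²/2)·0.4016) / 0.173576 = (-0.194974 + 0.022534) / 0.173576 = -0.993456
d₂ = d₁ − σ√T = -0.993456 − 0.173576 = -1.167032
e^{−rT} = 0.970836
e^{−qT} = 0.978115
N(d₁) = 0.160244,  N(d₂) = 0.121599
Call price V = S·e^{−qT}·N(d₁) − K·e^{−rT}·N(d₂) = 30.877173 − 28.262936 = 2.614237
φ(d₁) = (1/√(2π))·e^{−d₁²/2} = 0.243554
Γ = e^{−qT}·φ(d₁) / (S·σ·√T) = 0.006967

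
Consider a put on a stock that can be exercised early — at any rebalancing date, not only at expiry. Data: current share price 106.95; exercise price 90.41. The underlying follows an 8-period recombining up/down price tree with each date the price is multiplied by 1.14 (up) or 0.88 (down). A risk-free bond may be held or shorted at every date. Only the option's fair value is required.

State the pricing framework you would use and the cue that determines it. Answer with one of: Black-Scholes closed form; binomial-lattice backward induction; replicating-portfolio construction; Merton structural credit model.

Key observation: an American put (K = 90.41, S₀ = 106.95) on a 8-date tree has no closed form — the optimal stopping decision is embedded and must be resolved recursively from expiry.

framework: binomial-lattice backward induction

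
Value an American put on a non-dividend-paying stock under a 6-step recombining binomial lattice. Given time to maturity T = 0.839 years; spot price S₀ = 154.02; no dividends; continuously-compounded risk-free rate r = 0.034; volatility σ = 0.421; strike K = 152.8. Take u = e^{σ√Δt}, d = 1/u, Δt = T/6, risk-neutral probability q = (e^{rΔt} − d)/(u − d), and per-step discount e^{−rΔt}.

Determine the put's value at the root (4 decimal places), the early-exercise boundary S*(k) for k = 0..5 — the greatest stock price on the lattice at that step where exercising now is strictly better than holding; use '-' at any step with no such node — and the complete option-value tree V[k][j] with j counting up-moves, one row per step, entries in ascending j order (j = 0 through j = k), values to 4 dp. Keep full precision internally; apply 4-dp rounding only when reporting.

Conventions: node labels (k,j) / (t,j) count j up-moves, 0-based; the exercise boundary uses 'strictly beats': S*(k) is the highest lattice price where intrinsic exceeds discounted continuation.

price = 20.2597
boundary = - - - 96.0427 112.4178 131.5849
tree:
20.2597
29.7432 10.0143
42.0698 16.4605 3.0126
56.7573 26.3093 5.7745 0.0000
70.7472 40.3822 11.0683 0.0000 0.0000
82.6993 56.7573 21.2151 0.0000 0.0000 0.0000
92.9104 70.7472 40.3822 0.0000 0.0000 0.0000 0.0000

params: Δt=0.13983 u=1.17050 d=0.85434 q=0.47580 e^(-rΔt)=0.99526
t_6 payoffs: 92.9104 70.7472 40.3822 0.0000 0.0000 0.0000 0.0000
t_5: node(5,0) S=70.1007 payoff=82.6993 vs cont=81.9746 → 82.6993 [stop]  node(5,1) S=96.0427 payoff=56.7573 vs cont=56.0326 → 56.7573 [stop]  node(5,2) S=131.5849 payoff=21.2151 vs cont=21.0681 → 21.2151 [stop]  node(5,3) S=180.2802 payoff=0.0000 vs cont=0.0000 → 0.0000 [wait]  node(5,4) S=246.9961 payoff=0.0000 vs cont=0.0000 → 0.0000 [wait]  node(5,5) S=338.4013 payoff=0.0000 vs cont=0.0000 → 0.0000 [wait]  ⇒ S*(5)=131.5849
t_4: node(4,0) S=82.0528 payoff=70.7472 vs cont=70.0225 → 70.7472 [stop]  node(4,1) S=112.4178 payoff=40.3822 vs cont=39.6574 → 40.3822 [stop]  node(4,2) S=154.0200 payoff=0.0000 vs cont=11.0683 → 11.0683 [wait]  node(4,3) S=211.0178 payoff=0.0000 vs cont=0.0000 → 0.0000 [wait]  node(4,4) S=289.1086 payoff=0.0000 vs cont=0.0000 → 0.0000 [wait]  ⇒ S*(4)=112.4178
t_3: node(3,0) S=96.0427 payoff=56.7573 vs cont=56.0326 → 56.7573 [stop]  node(3,1) S=131.5849 payoff=21.2151 vs cont=26.3093 → 26.3093 [wait]  node(3,2) S=180.2802 payoff=0.0000 vs cont=5.7745 → 5.7745 [wait]  node(3,3) S=246.9961 payoff=0.0000 vs cont=0.0000 → 0.0000 [wait]  ⇒ S*(3)=96.0427
t_2: node(2,0) S=112.4178 payoff=40.3822 vs cont=42.0698 → 42.0698 [wait]  node(2,1) S=154.0200 payoff=0.0000 vs cont=16.4605 → 16.4605 [wait]  node(2,2) S=211.0178 payoff=0.0000 vs cont=3.0126 → 3.0126 [wait]  ⇒ S*(2)=-
t_1: node(1,0) S=131.5849 payoff=21.2151 vs cont=29.7432 → 29.7432 [wait]  node(1,1) S=180.2802 payoff=0.0000 vs cont=10.0143 → 10.0143 [wait]  ⇒ S*(1)=-
t_0: node(0,0) S=154.0200 payoff=0.0000 vs cont=20.2597 → 20.2597 [wait]  ⇒ S*(0)=-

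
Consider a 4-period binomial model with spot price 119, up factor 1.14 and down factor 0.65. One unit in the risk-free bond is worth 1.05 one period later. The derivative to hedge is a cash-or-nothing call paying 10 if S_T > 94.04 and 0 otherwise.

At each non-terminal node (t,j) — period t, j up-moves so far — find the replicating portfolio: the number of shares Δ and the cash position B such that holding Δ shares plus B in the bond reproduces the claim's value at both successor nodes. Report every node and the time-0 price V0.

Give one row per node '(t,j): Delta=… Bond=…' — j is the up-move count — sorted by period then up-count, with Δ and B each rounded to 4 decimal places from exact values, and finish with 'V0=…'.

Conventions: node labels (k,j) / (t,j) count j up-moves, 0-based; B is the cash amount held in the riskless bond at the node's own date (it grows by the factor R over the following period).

(0,0): Delta=0.0544 Bond=0.4681
(1,0): Delta=0.1595 Bond=-7.6362
(1,1): Delta=0.0409 Bond=2.3202
(2,0): Delta=0.0000 Bond=0.0000
(2,1): Delta=0.1799 Bond=-9.8221
(2,2): Delta=0.0231 Bond=5.1944
(3,0): Delta=0.0000 Bond=0.0000
(3,1): Delta=0.0000 Bond=0.0000
(3,2): Delta=0.2030 Bond=-12.6336
(3,3): Delta=0.0000 Bond=9.5238
V0=6.9415

The replicating-portfolio and risk-neutral prices coincide; use p* = (1.05−0.65)/(1.14−0.65) = 0.8163 for the latter.
Payoffs at expiry: V(4,0)=0.0000, V(4,1)=0.0000, V(4,2)=0.0000, V(4,3)=10.0000, V(4,4)=10.0000
Node (3,0) S=32.6804: V=(p*·0.0000+(1−p*)·0.0000)/1.05=0.0000; Δ=(0.0000−0.0000)/(37.2556−21.2422)=0.0000; B=V−Δ·S=0.0000
Node (3,1) S=57.3164: V=(p*·0.0000+(1−p*)·0.0000)/1.05=0.0000; Δ=(0.0000−0.0000)/(65.3406−37.2556)=0.0000; B=V−Δ·S=0.0000
Node (3,2) S=100.5241: V=(p*·10.0000+(1−p*)·0.0000)/1.05=7.7745; Δ=(10.0000−0.0000)/(114.5974−65.3406)=0.2030; B=V−Δ·S=-12.6336
Node (3,3) S=176.3037: V=(p*·10.0000+(1−p*)·10.0000)/1.05=9.5238; Δ=(10.0000−10.0000)/(200.9863−114.5974)=0.0000; B=V−Δ·S=9.5238
Node (2,0) S=50.2775: V=(p*·0.0000+(1−p*)·0.0000)/1.05=0.0000; Δ=(0.0000−0.0000)/(57.3163−32.6804)=0.0000; B=V−Δ·S=0.0000
Node (2,1) S=88.1790: V=(p*·7.7745+(1−p*)·0.0000)/1.05=6.0443; Δ=(7.7745−0.0000)/(100.5241−57.3163)=0.1799; B=V−Δ·S=-9.8221
Node (2,2) S=154.6524: V=(p*·9.5238+(1−p*)·7.7745)/1.05=8.7643; Δ=(9.5238−7.7745)/(176.3037−100.5241)=0.0231; B=V−Δ·S=5.1944
Node (1,0) S=77.3500: V=(p*·6.0443+(1−p*)·0.0000)/1.05=4.6992; Δ=(6.0443−0.0000)/(88.1790−50.2775)=0.1595; B=V−Δ·S=-7.6362
Node (1,1) S=135.6600: V=(p*·8.7643+(1−p*)·6.0443)/1.05=7.8712; Δ=(8.7643−6.0443)/(154.6524−88.1790)=0.0409; B=V−Δ·S=2.3202
Node (0,0) S=119.0000: V=(p*·7.8712+(1−p*)·4.6992)/1.05=6.9415; Δ=(7.8712−4.6992)/(135.6600−77.3500)=0.0544; B=V−Δ·S=0.4681
Verification: the root portfolio costs Δ(0,0)·S0 + B(0,0) = 6.9415, matching V0.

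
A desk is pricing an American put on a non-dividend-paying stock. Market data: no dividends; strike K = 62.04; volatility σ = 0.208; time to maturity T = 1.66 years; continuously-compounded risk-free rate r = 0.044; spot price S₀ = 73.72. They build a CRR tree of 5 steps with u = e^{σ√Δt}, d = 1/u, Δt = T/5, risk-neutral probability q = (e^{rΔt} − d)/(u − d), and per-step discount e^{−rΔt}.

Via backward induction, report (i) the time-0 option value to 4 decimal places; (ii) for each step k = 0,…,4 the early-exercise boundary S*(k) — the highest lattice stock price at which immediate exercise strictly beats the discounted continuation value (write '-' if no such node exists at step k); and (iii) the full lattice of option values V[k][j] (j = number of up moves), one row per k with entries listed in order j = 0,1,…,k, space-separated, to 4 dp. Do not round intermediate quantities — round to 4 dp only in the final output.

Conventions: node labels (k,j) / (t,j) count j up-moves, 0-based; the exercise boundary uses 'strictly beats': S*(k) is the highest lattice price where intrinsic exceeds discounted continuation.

params: Δt=0.33200 u=1.12733 d=0.88705 q=0.53132 e^(-rΔt)=0.98550
t_5 payoffs: 21.5509 10.5839 0.0000 0.0000 0.0000 0.0000
t_4: node(4,0) S=45.6444 payoff=16.3956 vs cont=15.4959 → 16.3956 [stop]  node(4,1) S=58.0078 payoff=4.0322 vs cont=4.8886 → 4.8886 [wait]  node(4,2) S=73.7200 payoff=0.0000 vs cont=0.0000 → 0.0000 [wait]  node(4,3) S=93.6881 payoff=0.0000 vs cont=0.0000 → 0.0000 [wait]  node(4,4) S=119.0648 payoff=0.0000 vs cont=0.0000 → 0.0000 [wait]  ⇒ S*(4)=45.6444
t_3: node(3,0) S=51.4561 payoff=10.5839 vs cont=10.1326 → 10.5839 [stop]  node(3,1) S=65.3937 payoff=0.0000 vs cont=2.2580 → 2.2580 [wait]  node(3,2) S=83.1065 payoff=0.0000 vs cont=0.0000 → 0.0000 [wait]  node(3,3) S=105.6170 payoff=0.0000 vs cont=0.0000 → 0.0000 [wait]  ⇒ S*(3)=51.4561
t_2: node(2,0) S=58.0078 payoff=4.0322 vs cont=6.0708 → 6.0708 [wait]  node(2,1) S=73.7200 payoff=0.0000 vs cont=1.0429 → 1.0429 [wait]  node(2,2) S=93.6881 payoff=0.0000 vs cont=0.0000 → 0.0000 [wait]  ⇒ S*(2)=-
t_1: node(1,0) S=65.3937 payoff=0.0000 vs cont=3.3501 → 3.3501 [wait]  node(1,1) S=83.1065 payoff=0.0000 vs cont=0.4817 → 0.4817 [wait]  ⇒ S*(1)=-
t_0: node(0,0) S=73.7200 payoff=0.0000 vs cont=1.7996 → 1.7996 [wait]  ⇒ S*(0)=-

price = 1.7996
boundary = - - - 51.4561 45.6444
tree:
1.7996
3.3501 0.4817
6.0708 1.0429 0.0000
10.5839 2.2580 0.0000 0.0000
16.3956 4.8886 0.0000 0.0000 0.0000
21.5509 10.5839 0.0000 0.0000 0.0000 0.0000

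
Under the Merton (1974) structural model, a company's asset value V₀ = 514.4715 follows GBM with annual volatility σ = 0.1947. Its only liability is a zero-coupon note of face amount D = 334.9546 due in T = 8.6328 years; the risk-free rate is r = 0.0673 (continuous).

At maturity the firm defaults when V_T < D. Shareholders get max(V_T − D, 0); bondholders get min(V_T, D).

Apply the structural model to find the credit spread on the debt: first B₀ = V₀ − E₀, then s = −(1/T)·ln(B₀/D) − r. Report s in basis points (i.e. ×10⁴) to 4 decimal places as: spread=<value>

Work the structural quantities from V₀ = 514.4715 against face 334.9546:
d₁ = [ln(V₀/D) + (r + σ²/2)T] / (σ√T)
   = [ln(514.4715/334.9546) + (0.0673 + 0.5·0.1947²)·8.6328] / (0.1947·√8.6328)
   = [0.429145 + 0.744614] / 0.572060 = 2.051810
d₂ = d₁ − σ√T = 2.051810 − 0.572060 = 1.479750
N(d₁) = 0.979906,  N(d₂) = 0.930530,  e^(−rT) = 0.559346
E₀ = V₀·N(d₁) − D·e^(−rT)·N(d₂)
   = 514.4715·0.979906 − 334.9546·0.559346·0.930530 = 329.793823
B₀ = V₀ − E₀ = 514.4715 − 329.793823 = 184.677677
spread = −(1/T)·ln(B₀/D) − r = −(1/8.6328)·ln(184.677677/334.9546) − 0.0673 = 0.00166754
in basis points: 0.00166754 × 10⁴ = 16.6754 bp

spread=16.6754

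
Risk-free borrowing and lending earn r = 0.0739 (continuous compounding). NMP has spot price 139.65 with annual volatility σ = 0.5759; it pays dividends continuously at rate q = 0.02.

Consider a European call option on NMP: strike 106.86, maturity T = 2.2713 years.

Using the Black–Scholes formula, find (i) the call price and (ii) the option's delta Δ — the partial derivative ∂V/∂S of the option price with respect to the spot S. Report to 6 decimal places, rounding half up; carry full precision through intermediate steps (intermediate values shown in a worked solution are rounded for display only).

price = 62.560183
Δ = 0.775441

σ√T = 0.5759·√2.2713 = 0.867929
d₁ = (ln(S/K) + (r−q+σ²/2)T) / (σ√T) = (ln(139.65/106.86) + (0.0739−0.02+0.5759²/2)·2.2713) / 0.867929 = (0.267620 + 0.499074) / 0.867929 = 0.883359
d₂ = d₁ − σ√T = 0.883359 − 0.867929 = 0.015430
e^{−rT} = 0.845481
e^{−qT} = 0.955590
N(d₁) = 0.811479,  N(d₂) = 0.506155
Call price V = S·e^{−qT}·N(d₁) − K·e^{−rT}·N(d₂) = 108.290391 − 45.730207 = 62.560183
Δ = e^{−qT}·N(d₁) = 0.775441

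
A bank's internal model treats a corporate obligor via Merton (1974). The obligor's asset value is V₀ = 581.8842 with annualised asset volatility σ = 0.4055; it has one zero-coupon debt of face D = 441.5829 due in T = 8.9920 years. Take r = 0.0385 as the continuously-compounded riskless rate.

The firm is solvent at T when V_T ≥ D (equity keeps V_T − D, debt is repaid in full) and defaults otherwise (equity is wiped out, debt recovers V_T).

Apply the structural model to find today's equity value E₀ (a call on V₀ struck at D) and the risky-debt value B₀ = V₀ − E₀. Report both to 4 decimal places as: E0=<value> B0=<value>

Apply the equity-as-call identities (strike 441.5829, horizon 8.9920 years):
d₁ = [ln(V₀/D) + (r + σ²/2)T] / (σ√T)
   = [ln(581.8842/441.5829) + (0.0385 + 0.5·0.4055²)·8.9920] / (0.4055·√8.9920)
   = [0.275906 + 1.085470] / 1.215959 = 1.119590
d₂ = d₁ − σ√T = 1.119590 − 1.215959 = -0.096369
N(d₁) = 0.868556,  N(d₂) = 0.461614,  e^(−rT) = 0.707377
E₀ = V₀·N(d₁) − D·e^(−rT)·N(d₂)
   = 581.8842·0.868556 − 441.5829·0.707377·0.461614 = 361.206707
B₀ = V₀ − E₀ = 581.8842 − 361.206707 = 220.677493

E0=361.2067 B0=220.6775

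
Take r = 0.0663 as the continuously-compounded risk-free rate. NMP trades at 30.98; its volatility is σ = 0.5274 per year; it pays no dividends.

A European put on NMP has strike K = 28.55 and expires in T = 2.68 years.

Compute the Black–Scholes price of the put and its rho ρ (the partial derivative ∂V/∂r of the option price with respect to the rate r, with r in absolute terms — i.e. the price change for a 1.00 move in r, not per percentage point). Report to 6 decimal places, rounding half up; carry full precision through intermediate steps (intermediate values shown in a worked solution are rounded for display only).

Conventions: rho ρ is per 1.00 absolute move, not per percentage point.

σ√T = 0.5274·√2.68 = 0.863391
d₁ = (ln(S/K) + (r+σ²/2)T) / (σ√T) = (ln(30.98/28.55) + (0.0663+0.5274²/2)·2.68) / 0.863391 = (0.081685 + 0.550406) / 0.863391 = 0.732103
d₂ = d₁ − σ√T = 0.732103 − 0.863391 = -0.131288
e^{−rT} = 0.837207
N(−d₁) = 0.232053,  N(−d₂) = 0.552226
Put price V = K·e^{−rT}·N(−d₂) − S·N(−d₁) = 13.199457 − 7.189000 = 6.010457
ρ = −K·T·e^{−rT}·N(−d₂) = -35.374545

price = 6.010457
ρ = -35.374545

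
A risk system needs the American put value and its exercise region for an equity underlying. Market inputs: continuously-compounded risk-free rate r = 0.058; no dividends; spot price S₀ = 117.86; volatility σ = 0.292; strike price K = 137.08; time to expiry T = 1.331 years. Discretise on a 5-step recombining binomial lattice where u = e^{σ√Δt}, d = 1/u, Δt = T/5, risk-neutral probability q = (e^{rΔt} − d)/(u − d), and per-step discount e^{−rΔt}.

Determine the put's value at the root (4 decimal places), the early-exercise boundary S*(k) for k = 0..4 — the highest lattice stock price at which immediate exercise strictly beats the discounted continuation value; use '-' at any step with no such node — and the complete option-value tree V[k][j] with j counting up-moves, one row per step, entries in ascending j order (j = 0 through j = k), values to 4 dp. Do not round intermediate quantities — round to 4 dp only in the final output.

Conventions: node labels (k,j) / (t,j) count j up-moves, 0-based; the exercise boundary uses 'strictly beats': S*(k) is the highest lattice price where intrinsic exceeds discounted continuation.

price = 23.4912
boundary = - 101.3765 87.1983 101.3765 117.8600
tree:
23.4912
35.7035 12.6485
49.8817 21.7535 4.4174
62.0769 35.7035 9.2143 0.0129
72.5666 49.8817 19.2200 0.0270 0.0000
81.5892 62.0769 35.7035 0.0563 0.0000 0.0000

Δt=0.26620  u=1.16260  d=0.86014  q=0.51385  discount=0.98468
step 5 (expiry): payoffs max(K−S,0) = 81.5892 62.0769 35.7035 0.0563 0.0000 0.0000
step 4: (k=4,j=0): S=64.5134, K−S=72.5666, hold=70.4664 ⇒ V=72.5666 exercise | (k=4,j=1): S=87.1983, K−S=49.8817, hold=47.7815 ⇒ V=49.8817 exercise | (k=4,j=2): S=117.8600, K−S=19.2200, hold=17.1198 ⇒ V=19.2200 exercise | (k=4,j=3): S=159.3033, K−S=0.0000, hold=0.0270 ⇒ V=0.0270 continue | (k=4,j=4): S=215.3193, K−S=0.0000, hold=0.0000 ⇒ V=0.0000 continue  boundary S*=117.8600
step 3: (k=3,j=0): S=75.0031, K−S=62.0769, hold=59.9767 ⇒ V=62.0769 exercise | (k=3,j=1): S=101.3765, K−S=35.7035, hold=33.6033 ⇒ V=35.7035 exercise | (k=3,j=2): S=137.0237, K−S=0.0563, hold=9.2143 ⇒ V=9.2143 continue | (k=3,j=3): S=185.2055, K−S=0.0000, hold=0.0129 ⇒ V=0.0129 continue  boundary S*=101.3765
step 2: (k=2,j=0): S=87.1983, K−S=49.8817, hold=47.7815 ⇒ V=49.8817 exercise | (k=2,j=1): S=117.8600, K−S=19.2200, hold=21.7535 ⇒ V=21.7535 continue | (k=2,j=2): S=159.3033, K−S=0.0000, hold=4.4174 ⇒ V=4.4174 continue  boundary S*=87.1983
step 1: (k=1,j=0): S=101.3765, K−S=35.7035, hold=34.8852 ⇒ V=35.7035 exercise | (k=1,j=1): S=137.0237, K−S=0.0563, hold=12.6485 ⇒ V=12.6485 continue  boundary S*=101.3765
step 0: (k=0,j=0): S=117.8600, K−S=19.2200, hold=23.4912 ⇒ V=23.4912 continue  boundary S*=-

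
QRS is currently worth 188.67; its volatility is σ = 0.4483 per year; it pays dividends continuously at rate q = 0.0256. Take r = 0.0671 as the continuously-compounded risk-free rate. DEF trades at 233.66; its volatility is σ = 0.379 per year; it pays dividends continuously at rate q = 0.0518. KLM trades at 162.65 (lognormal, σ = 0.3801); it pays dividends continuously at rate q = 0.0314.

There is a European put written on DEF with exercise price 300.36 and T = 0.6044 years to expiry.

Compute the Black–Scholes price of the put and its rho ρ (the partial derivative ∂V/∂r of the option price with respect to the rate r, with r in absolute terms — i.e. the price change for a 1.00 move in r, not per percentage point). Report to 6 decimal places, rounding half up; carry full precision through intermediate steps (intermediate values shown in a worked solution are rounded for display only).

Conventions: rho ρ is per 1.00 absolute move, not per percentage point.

price = 70.632145
ρ = -145.302533

σ√T = 0.379·√0.6044 = 0.294647
d₁ = (ln(S/K) + (r−q+σ²/2)T) / (σ√T) = (ln(233.66/300.36) + (0.0671−0.0518+0.379²/2)·0.6044) / 0.294647 = (-0.251115 + 0.052656) / 0.294647 = -0.673549
d₂ = d₁ − σ√T = -0.673549 − 0.294647 = -0.968196
e^{−rT} = 0.960256
e^{−qT} = 0.969177
N(−d₁) = 0.749701,  N(−d₂) = 0.833527
Put price V = K·e^{−rT}·N(−d₂) − S·e^{−qT}·N(−d₁) = 240.407897 − 169.775752 = 70.632145
ρ = −K·T·e^{−rT}·N(−d₂) = -145.302533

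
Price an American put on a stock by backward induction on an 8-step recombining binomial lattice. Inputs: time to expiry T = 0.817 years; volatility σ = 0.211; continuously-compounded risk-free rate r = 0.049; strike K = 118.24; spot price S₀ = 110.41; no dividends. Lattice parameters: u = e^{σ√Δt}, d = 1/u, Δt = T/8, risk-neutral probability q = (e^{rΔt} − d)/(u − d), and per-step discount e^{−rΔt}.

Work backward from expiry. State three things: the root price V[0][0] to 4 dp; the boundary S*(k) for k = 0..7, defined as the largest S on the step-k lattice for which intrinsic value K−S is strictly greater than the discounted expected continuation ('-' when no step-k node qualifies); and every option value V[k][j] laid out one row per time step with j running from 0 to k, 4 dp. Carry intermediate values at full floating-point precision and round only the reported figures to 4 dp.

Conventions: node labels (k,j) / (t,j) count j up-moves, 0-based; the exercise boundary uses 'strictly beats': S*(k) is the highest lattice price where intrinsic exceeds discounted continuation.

price = 11.2524
boundary = - - 96.4806 90.1895 96.4806 90.1895 96.4806 103.2106
tree:
11.2524
15.9042 7.0724
21.7594 10.6597 3.8334
28.0505 15.5296 6.2730 1.6214
33.9314 21.7594 9.9362 2.9563 0.4063
39.4289 28.0505 15.1009 5.2706 0.8513 0.0000
44.5678 33.9314 21.7594 9.1081 1.7837 0.0000 0.0000
49.3717 39.4289 28.0505 15.0294 3.7371 0.0000 0.0000 0.0000
53.8624 44.5678 33.9314 21.7594 7.8300 0.0000 0.0000 0.0000 0.0000

Δt=0.10212  u=1.06975  d=0.93479  q=0.52032  discount=0.99501
step 8 (expiry): payoffs max(K−S,0) = 53.8624 44.5678 33.9314 21.7594 7.8300 0.0000 0.0000 0.0000 0.0000
step 7: (k=7,j=0): S=68.8683, K−S=49.3717, hold=48.7815 ⇒ V=49.3717 exercise | (k=7,j=1): S=78.8111, K−S=39.4289, hold=38.8387 ⇒ V=39.4289 exercise | (k=7,j=2): S=90.1895, K−S=28.0505, hold=27.4603 ⇒ V=28.0505 exercise | (k=7,j=3): S=103.2106, K−S=15.0294, hold=14.4392 ⇒ V=15.0294 exercise | (k=7,j=4): S=118.1116, K−S=0.1284, hold=3.7371 ⇒ V=3.7371 continue | (k=7,j=5): S=135.1640, K−S=0.0000, hold=0.0000 ⇒ V=0.0000 continue | (k=7,j=6): S=154.6782, K−S=0.0000, hold=0.0000 ⇒ V=0.0000 continue | (k=7,j=7): S=177.0099, K−S=0.0000, hold=0.0000 ⇒ V=0.0000 continue  boundary S*=103.2106
step 6: (k=6,j=0): S=73.6722, K−S=44.5678, hold=43.9776 ⇒ V=44.5678 exercise | (k=6,j=1): S=84.3086, K−S=33.9314, hold=33.3412 ⇒ V=33.9314 exercise | (k=6,j=2): S=96.4806, K−S=21.7594, hold=21.1692 ⇒ V=21.7594 exercise | (k=6,j=3): S=110.4100, K−S=7.8300, hold=9.1081 ⇒ V=9.1081 continue | (k=6,j=4): S=126.3504, K−S=0.0000, hold=1.7837 ⇒ V=1.7837 continue | (k=6,j=5): S=144.5923, K−S=0.0000, hold=0.0000 ⇒ V=0.0000 continue | (k=6,j=6): S=165.4678, K−S=0.0000, hold=0.0000 ⇒ V=0.0000 continue  boundary S*=96.4806
step 5: (k=5,j=0): S=78.8111, K−S=39.4289, hold=38.8387 ⇒ V=39.4289 exercise | (k=5,j=1): S=90.1895, K−S=28.0505, hold=27.4603 ⇒ V=28.0505 exercise | (k=5,j=2): S=103.2106, K−S=15.0294, hold=15.1009 ⇒ V=15.1009 continue | (k=5,j=3): S=118.1116, K−S=0.1284, hold=5.2706 ⇒ V=5.2706 continue | (k=5,j=4): S=135.1640, K−S=0.0000, hold=0.8513 ⇒ V=0.8513 continue | (k=5,j=5): S=154.6782, K−S=0.0000, hold=0.0000 ⇒ V=0.0000 continue  boundary S*=90.1895
step 4: (k=4,j=0): S=84.3086, K−S=33.9314, hold=33.3412 ⇒ V=33.9314 exercise | (k=4,j=1): S=96.4806, K−S=21.7594, hold=21.2062 ⇒ V=21.7594 exercise | (k=4,j=2): S=110.4100, K−S=7.8300, hold=9.9362 ⇒ V=9.9362 continue | (k=4,j=3): S=126.3504, K−S=0.0000, hold=2.9563 ⇒ V=2.9563 continue | (k=4,j=4): S=144.5923, K−S=0.0000, hold=0.4063 ⇒ V=0.4063 continue  boundary S*=96.4806
step 3: (k=3,j=0): S=90.1895, K−S=28.0505, hold=27.4603 ⇒ V=28.0505 exercise | (k=3,j=1): S=103.2106, K−S=15.0294, hold=15.5296 ⇒ V=15.5296 continue | (k=3,j=2): S=118.1116, K−S=0.1284, hold=6.2730 ⇒ V=6.2730 continue | (k=3,j=3): S=135.1640, K−S=0.0000, hold=1.6214 ⇒ V=1.6214 continue  boundary S*=90.1895
step 2: (k=2,j=0): S=96.4806, K−S=21.7594, hold=21.4281 ⇒ V=21.7594 exercise | (k=2,j=1): S=110.4100, K−S=7.8300, hold=10.6597 ⇒ V=10.6597 continue | (k=2,j=2): S=126.3504, K−S=0.0000, hold=3.8334 ⇒ V=3.8334 continue  boundary S*=96.4806
step 1: (k=1,j=0): S=103.2106, K−S=15.0294, hold=15.9042 ⇒ V=15.9042 continue | (k=1,j=1): S=118.1116, K−S=0.1284, hold=7.0724 ⇒ V=7.0724 continue  boundary S*=-
step 0: (k=0,j=0): S=110.4100, K−S=7.8300, hold=11.2524 ⇒ V=11.2524 continue  boundary S*=-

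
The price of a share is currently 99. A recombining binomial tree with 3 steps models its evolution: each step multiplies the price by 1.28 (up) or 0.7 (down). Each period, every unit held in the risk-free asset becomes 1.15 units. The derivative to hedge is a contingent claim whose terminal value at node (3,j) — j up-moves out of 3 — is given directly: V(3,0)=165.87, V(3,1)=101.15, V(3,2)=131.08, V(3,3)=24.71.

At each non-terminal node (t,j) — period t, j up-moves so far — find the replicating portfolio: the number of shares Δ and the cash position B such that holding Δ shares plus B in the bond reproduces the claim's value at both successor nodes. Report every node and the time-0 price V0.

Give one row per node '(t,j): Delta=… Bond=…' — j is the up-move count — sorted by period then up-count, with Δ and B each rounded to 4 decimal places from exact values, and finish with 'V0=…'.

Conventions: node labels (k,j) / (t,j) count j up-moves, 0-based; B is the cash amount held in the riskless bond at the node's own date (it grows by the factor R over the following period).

Risk-neutral probability p* = (R−d)/(u−d) = (1.15−0.7)/(1.28−0.7) = 0.7759.
Payoffs at expiry: V(3,0)=165.8700, V(3,1)=101.1500, V(3,2)=131.0800, V(3,3)=24.7100
  t=2,j=0: stock 48.5100 → up 62.0928 (V=101.1500), down 33.9570 (V=165.8700). Price 100.5706; hedge Δ=-2.3003, bond B=212.1568.
  t=2,j=1: stock 88.7040 → up 113.5411 (V=131.0800), down 62.0928 (V=101.1500). Price 108.1492; hedge Δ=0.5817, bond B=56.5457.
  t=2,j=2: stock 162.2016 → up 207.6180 (V=24.7100), down 113.5411 (V=131.0800). Price 42.2187; hedge Δ=-1.1307, bond B=225.6153.
  t=1,j=0: stock 69.3000 → up 88.7040 (V=108.1492), down 48.5100 (V=100.5706). Price 92.5657; hedge Δ=0.1885, bond B=79.4992.
  t=1,j=1: stock 126.7200 → up 162.2016 (V=42.2187), down 88.7040 (V=108.1492). Price 49.5620; hedge Δ=-0.8970, bond B=163.2351.
  t=0,j=0: stock 99.0000 → up 126.7200 (V=49.5620), down 69.3000 (V=92.5657). Price 51.4789; hedge Δ=-0.7489, bond B=125.6232.
Check: Δ(0,0)·S0 + B(0,0) = 51.4789 = V0.

(0,0): Delta=-0.7489 Bond=125.6232
(1,0): Delta=0.1885 Bond=79.4992
(1,1): Delta=-0.8970 Bond=163.2351
(2,0): Delta=-2.3003 Bond=212.1568
(2,1): Delta=0.5817 Bond=56.5457
(2,2): Delta=-1.1307 Bond=225.6153
V0=51.4789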